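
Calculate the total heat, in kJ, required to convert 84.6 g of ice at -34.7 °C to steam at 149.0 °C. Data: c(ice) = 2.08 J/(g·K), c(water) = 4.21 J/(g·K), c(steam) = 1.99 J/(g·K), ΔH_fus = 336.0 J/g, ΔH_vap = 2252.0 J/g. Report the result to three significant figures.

q = 269 kJ

q1 (heat ice -34.7→0.0 °C): 84.6 × 2.08 × 34.7 = 6106 J
q2 (melt at 0 °C): 84.6 × 336.0 = 28426 J
q3 (heat water 0.0→100.0 °C): 84.6 × 4.21 × 100.0 = 35617 J
q4 (vaporize at 100 °C): 84.6 × 2252.0 = 190519 J
q5 (heat steam 100.0→149.0 °C): 84.6 × 1.99 × 49.0 = 8249 J
Total: 6106 + 28426 + 35617 + 190519 + 8249 = 268917 J = 269 kJ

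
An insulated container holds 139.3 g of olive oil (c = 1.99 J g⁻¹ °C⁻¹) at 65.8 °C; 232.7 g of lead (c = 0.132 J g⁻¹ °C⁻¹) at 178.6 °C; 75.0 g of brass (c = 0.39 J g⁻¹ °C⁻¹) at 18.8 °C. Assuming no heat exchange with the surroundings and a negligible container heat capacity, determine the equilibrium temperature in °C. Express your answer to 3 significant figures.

T_f = 72.0 °C

Σ mᵢcᵢ(T − Tᵢ) = 0  ⇒  T = Σ mᵢcᵢTᵢ / Σ mᵢcᵢ
Σ mᵢcᵢ = 139.3×1.99 + 232.7×0.132 + 75.0×0.39 = 337.1734
Σ mᵢcᵢTᵢ = 277.207×65.8 + 30.7164×178.6 + 29.25×18.8 = 24276
T = 24276 / 337.1734 = 72.00 °C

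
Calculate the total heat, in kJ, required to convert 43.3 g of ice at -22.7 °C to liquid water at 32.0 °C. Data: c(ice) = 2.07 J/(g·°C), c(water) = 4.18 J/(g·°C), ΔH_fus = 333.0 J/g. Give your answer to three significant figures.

q1 (heat ice -22.7→0.0 °C): 43.3 × 2.07 × 22.7 = 2035 J
q2 (melt at 0 °C): 43.3 × 333.0 = 14419 J
q3 (heat water 0.0→32.0 °C): 43.3 × 4.18 × 32.0 = 5792 J
Total: 2035 + 14419 + 5792 = 22246 J = 22.2 kJ

q = 22.2 kJ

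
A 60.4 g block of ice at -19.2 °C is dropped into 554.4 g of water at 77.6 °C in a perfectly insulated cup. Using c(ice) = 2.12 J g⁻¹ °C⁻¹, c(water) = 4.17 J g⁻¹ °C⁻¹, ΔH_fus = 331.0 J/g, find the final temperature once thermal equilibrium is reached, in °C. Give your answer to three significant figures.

Heat to bring ice to 0 °C and melt it: q₁ = 60.4×2.12×19.2 + 60.4×331.0 = 22451 J
Heat the water can supply cooling to 0 °C: 554.4×4.17×77.6 = 179399 J > q₁, so all ice melts.
Energy balance: 554.4×4.17×(77.6 − T) = 22451 + 60.4×4.17×(T − 0)
2311.848(77.6 − T) = 22451 + 251.868 T
179399 − 22451 = 2563.716 T
T = 156948 / 2563.716 = 61.22 °C

T_f = 61.2 °C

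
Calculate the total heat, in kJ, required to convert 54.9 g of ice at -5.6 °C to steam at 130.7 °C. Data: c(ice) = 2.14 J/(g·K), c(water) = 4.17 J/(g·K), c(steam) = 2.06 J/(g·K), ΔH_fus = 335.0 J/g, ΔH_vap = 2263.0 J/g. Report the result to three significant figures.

q = 170 kJ

q1 (heat ice -5.6→0.0 °C): 54.9 × 2.14 × 5.6 = 658 J
q2 (melt at 0 °C): 54.9 × 335.0 = 18392 J
q3 (heat water 0.0→100.0 °C): 54.9 × 4.17 × 100.0 = 22893 J
q4 (vaporize at 100 °C): 54.9 × 2263.0 = 124239 J
q5 (heat steam 100.0→130.7 °C): 54.9 × 2.06 × 30.7 = 3472 J
Total: 658 + 18392 + 22893 + 124239 + 3472 = 169654 J = 170 kJ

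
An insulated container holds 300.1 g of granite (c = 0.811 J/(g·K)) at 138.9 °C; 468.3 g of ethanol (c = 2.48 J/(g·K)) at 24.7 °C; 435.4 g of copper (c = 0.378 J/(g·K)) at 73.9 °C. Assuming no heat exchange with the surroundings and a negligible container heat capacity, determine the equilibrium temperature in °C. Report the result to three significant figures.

T_f = 47.6 °C

Σ mᵢcᵢ(T − Tᵢ) = 0  ⇒  T = Σ mᵢcᵢTᵢ / Σ mᵢcᵢ
Σ mᵢcᵢ = 300.1×0.811 + 468.3×2.48 + 435.4×0.378 = 1569.3463
Σ mᵢcᵢTᵢ = 243.3811×138.9 + 1161.384×24.7 + 164.5812×73.9 = 74654
T = 74654 / 1569.3463 = 47.57 °C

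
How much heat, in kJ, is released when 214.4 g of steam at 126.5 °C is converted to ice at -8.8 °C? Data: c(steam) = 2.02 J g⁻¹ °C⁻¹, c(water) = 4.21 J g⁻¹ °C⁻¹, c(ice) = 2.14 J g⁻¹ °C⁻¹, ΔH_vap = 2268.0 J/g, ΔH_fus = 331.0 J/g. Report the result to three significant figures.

q = 663 kJ

q1 (cool steam 126.5→100 °C): 214.4 × 2.02 × 26.5 = 11477 J
q2 (condense at 100 °C): 214.4 × 2268.0 = 486259 J
q3 (cool water 100→0 °C): 214.4 × 4.21 × 100.0 = 90262 J
q4 (freeze at 0 °C): 214.4 × 331.0 = 70966 J
q5 (cool ice 0→-8.8 °C): 214.4 × 2.14 × 8.8 = 4038 J
Total: 11477 + 486259 + 90262 + 70966 + 4038 = 663002 J = 663 kJ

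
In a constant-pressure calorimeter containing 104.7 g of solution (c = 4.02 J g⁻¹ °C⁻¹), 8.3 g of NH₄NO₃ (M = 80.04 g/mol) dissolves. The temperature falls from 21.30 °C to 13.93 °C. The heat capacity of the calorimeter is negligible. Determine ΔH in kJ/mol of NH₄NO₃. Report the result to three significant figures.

ΔH = 29.9 kJ/mol

|ΔT| = |13.93 − 21.30| = 7.37 °C
|q_surr| = (104.7 × 4.02) × 7.37 = 420.894 × 7.37 = 3102 J
n(NH₄NO₃) = 8.3 / 80.04 = 0.1037 mol
Temperature fell, so q_rxn = +|q_surr| = 3.102 kJ
ΔH = q_rxn / n = 29.91 kJ/mol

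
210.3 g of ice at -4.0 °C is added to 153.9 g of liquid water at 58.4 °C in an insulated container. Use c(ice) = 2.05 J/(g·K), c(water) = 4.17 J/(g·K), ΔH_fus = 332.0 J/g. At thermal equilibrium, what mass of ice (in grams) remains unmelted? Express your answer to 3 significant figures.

m_ice remaining = 103 g

Heat to warm all ice to 0 °C: 210.3×2.05×4.0 = 1724.5 J
Heat released by water cooling to 0 °C: 153.9×4.17×58.4 = 37479 J
37479 J < 1724.5 + 210.3×332.0 = 71544.1 J, so not all ice melts; final T = 0 °C.
Heat left for melting: 37479 − 1724.5 = 35754.5 J
Mass melted = 35754.5 / 332.0 = 107.7 g
Ice remaining = 210.3 − 107.7 = 102.6 g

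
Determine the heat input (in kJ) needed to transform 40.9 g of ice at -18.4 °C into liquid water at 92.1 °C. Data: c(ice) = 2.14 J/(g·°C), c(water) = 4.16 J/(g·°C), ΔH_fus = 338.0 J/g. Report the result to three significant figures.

q1 (heat ice -18.4→0.0 °C): 40.9 × 2.14 × 18.4 = 1610 J
q2 (melt at 0 °C): 40.9 × 338.0 = 13824 J
q3 (heat water 0.0→92.1 °C): 40.9 × 4.16 × 92.1 = 15670 J
Total: 1610 + 13824 + 15670 = 31104 J = 31.1 kJ

q = 31.1 kJ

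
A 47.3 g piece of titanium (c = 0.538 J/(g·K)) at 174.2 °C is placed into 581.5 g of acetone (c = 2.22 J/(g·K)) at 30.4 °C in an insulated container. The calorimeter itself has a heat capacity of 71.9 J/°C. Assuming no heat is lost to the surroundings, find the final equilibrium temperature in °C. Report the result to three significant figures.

Heat lost by titanium = heat gained by acetone + calorimeter.
(47.3)(0.538)(174.2 − T) = [(581.5)(2.22) + 71.9](T − 30.4)
25.4474 (174.2 − T) = 1362.83 (T − 30.4)
4432.9 − 25.4474 T = 1362.83 T − 41430
45862.9 = 1388.2774 T
T = 33.04 °C

T_f = 33.0 °C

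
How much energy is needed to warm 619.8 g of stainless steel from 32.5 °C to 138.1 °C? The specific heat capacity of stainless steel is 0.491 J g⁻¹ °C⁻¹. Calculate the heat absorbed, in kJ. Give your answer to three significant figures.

q = m c ΔT = 619.8 × 0.491 × (138.1 − 32.5)
q = 619.8 × 0.491 × 105.6 = 32140 J = 32.1 kJ

q = 32.1 kJ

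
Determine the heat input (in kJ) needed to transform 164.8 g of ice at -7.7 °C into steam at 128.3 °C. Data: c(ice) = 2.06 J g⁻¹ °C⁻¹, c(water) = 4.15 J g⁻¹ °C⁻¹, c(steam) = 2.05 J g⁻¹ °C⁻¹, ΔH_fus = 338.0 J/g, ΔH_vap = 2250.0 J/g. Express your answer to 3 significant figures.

q1 (heat ice -7.7→0.0 °C): 164.8 × 2.06 × 7.7 = 2614 J
q2 (melt at 0 °C): 164.8 × 338.0 = 55702 J
q3 (heat water 0.0→100.0 °C): 164.8 × 4.15 × 100.0 = 68392 J
q4 (vaporize at 100 °C): 164.8 × 2250.0 = 370800 J
q5 (heat steam 100.0→128.3 °C): 164.8 × 2.05 × 28.3 = 9561 J
Total: 2614 + 55702 + 68392 + 370800 + 9561 = 507069 J = 507 kJ

q = 507 kJ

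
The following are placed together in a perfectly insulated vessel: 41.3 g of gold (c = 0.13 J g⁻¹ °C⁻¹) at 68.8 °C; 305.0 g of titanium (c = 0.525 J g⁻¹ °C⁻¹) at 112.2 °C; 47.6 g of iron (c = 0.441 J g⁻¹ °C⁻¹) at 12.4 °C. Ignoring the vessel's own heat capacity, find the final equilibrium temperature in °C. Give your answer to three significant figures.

T_f = 99.7 °C

Σ mᵢcᵢ(T − Tᵢ) = 0  ⇒  T = Σ mᵢcᵢTᵢ / Σ mᵢcᵢ
Σ mᵢcᵢ = 41.3×0.13 + 305.0×0.525 + 47.6×0.441 = 186.4856
Σ mᵢcᵢTᵢ = 5.369×68.8 + 160.125×112.2 + 20.9916×12.4 = 18596
T = 18596 / 186.4856 = 99.72 °C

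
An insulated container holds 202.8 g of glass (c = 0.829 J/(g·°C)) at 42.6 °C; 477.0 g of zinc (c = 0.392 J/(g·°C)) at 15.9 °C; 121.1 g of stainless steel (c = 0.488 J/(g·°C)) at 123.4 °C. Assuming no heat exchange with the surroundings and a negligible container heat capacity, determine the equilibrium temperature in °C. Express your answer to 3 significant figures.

Σ mᵢcᵢ(T − Tᵢ) = 0  ⇒  T = Σ mᵢcᵢTᵢ / Σ mᵢcᵢ
Σ mᵢcᵢ = 202.8×0.829 + 477.0×0.392 + 121.1×0.488 = 414.2020
Σ mᵢcᵢTᵢ = 168.1212×42.6 + 186.984×15.9 + 59.0968×123.4 = 17428
T = 17428 / 414.2020 = 42.08 °C

T_f = 42.1 °C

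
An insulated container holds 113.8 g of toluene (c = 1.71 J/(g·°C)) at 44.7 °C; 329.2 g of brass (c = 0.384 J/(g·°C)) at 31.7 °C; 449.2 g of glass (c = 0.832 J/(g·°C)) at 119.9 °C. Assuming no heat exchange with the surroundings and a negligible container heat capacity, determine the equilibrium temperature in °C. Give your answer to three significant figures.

T_f = 82.8 °C

Σ mᵢcᵢ(T − Tᵢ) = 0  ⇒  T = Σ mᵢcᵢTᵢ / Σ mᵢcᵢ
Σ mᵢcᵢ = 113.8×1.71 + 329.2×0.384 + 449.2×0.832 = 694.7452
Σ mᵢcᵢTᵢ = 194.598×44.7 + 126.4128×31.7 + 373.7344×119.9 = 57517
T = 57517 / 694.7452 = 82.79 °C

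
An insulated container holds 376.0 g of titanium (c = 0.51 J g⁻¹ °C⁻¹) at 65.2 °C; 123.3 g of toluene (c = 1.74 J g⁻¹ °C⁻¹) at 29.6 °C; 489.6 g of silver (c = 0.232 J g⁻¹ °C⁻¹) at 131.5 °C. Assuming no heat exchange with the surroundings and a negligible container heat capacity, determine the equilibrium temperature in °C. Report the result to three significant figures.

T_f = 65.0 °C

Σ mᵢcᵢ(T − Tᵢ) = 0  ⇒  T = Σ mᵢcᵢTᵢ / Σ mᵢcᵢ
Σ mᵢcᵢ = 376.0×0.51 + 123.3×1.74 + 489.6×0.232 = 519.8892
Σ mᵢcᵢTᵢ = 191.76×65.2 + 214.542×29.6 + 113.5872×131.5 = 33790
T = 33790 / 519.8892 = 64.99 °C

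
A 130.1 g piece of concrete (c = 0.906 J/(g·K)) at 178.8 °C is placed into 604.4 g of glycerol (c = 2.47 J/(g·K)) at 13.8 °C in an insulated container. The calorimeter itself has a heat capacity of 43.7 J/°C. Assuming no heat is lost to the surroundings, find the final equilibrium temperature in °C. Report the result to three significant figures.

Heat lost by concrete = heat gained by glycerol + calorimeter.
(130.1)(0.906)(178.8 − T) = [(604.4)(2.47) + 43.7](T − 13.8)
117.8706 (178.8 − T) = 1536.568 (T − 13.8)
21075 − 117.8706 T = 1536.568 T − 21205
42280 = 1654.4386 T
T = 25.56 °C

T_f = 25.6 °C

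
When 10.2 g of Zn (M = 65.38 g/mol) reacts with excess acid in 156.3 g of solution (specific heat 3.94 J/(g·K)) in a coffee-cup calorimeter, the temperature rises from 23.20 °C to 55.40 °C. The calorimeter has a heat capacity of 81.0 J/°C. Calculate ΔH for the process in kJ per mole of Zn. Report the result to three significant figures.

|ΔT| = |55.40 − 23.20| = 32.20 °C
|q_surr| = (156.3 × 3.94 + 81.0) × 32.20 = 696.822 × 32.20 = 22440 J
n(Zn) = 10.2 / 65.38 = 0.1560 mol
Temperature rose, so q_rxn = −|q_surr| = -22.44 kJ
ΔH = q_rxn / n = -143.8 kJ/mol

ΔH = -144 kJ/mol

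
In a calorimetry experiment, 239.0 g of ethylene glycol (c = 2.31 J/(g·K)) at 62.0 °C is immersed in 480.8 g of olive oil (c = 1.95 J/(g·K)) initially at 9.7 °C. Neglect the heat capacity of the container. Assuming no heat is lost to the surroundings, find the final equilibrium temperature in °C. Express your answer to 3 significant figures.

Heat lost by ethylene glycol = heat gained by olive oil.
(239.0)(2.31)(62.0 − T) = (480.8)(1.95)(T − 9.7)
552.09 (62.0 − T) = 937.56 (T − 9.7)
34230 − 552.09 T = 937.56 T − 9094.3
43324.3 = 1489.65 T
T = 29.08 °C

T_f = 29.1 °C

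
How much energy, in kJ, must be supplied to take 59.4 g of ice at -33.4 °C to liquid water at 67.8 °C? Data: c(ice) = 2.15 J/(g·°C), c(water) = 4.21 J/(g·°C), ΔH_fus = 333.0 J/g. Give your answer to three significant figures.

q = 41.0 kJ

q1 (heat ice -33.4→0.0 °C): 59.4 × 2.15 × 33.4 = 4266 J
q2 (melt at 0 °C): 59.4 × 333.0 = 19780 J
q3 (heat water 0.0→67.8 °C): 59.4 × 4.21 × 67.8 = 16955 J
Total: 4266 + 19780 + 16955 = 41001 J = 41.0 kJ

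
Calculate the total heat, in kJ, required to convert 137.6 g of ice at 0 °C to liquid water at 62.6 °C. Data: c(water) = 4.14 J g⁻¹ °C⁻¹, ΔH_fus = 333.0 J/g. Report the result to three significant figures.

q1 (melt at 0 °C): 137.6 × 333.0 = 45821 J
q2 (heat water 0.0→62.6 °C): 137.6 × 4.14 × 62.6 = 35661 J
Total: 45821 + 35661 = 81482 J = 81.5 kJ

q = 81.5 kJ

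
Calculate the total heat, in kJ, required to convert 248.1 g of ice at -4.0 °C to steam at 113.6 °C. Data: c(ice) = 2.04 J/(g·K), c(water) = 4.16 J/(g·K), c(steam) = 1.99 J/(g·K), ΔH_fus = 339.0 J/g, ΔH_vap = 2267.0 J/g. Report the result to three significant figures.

q1 (heat ice -4.0→0.0 °C): 248.1 × 2.04 × 4.0 = 2024 J
q2 (melt at 0 °C): 248.1 × 339.0 = 84106 J
q3 (heat water 0.0→100.0 °C): 248.1 × 4.16 × 100.0 = 103210 J
q4 (vaporize at 100 °C): 248.1 × 2267.0 = 562443 J
q5 (heat steam 100.0→113.6 °C): 248.1 × 1.99 × 13.6 = 6715 J
Total: 2024 + 84106 + 103210 + 562443 + 6715 = 758498 J = 758 kJ

q = 758 kJ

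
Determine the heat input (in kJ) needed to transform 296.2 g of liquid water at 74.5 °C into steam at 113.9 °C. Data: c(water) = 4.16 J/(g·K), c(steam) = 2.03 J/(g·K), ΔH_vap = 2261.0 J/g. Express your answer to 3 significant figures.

q = 709 kJ

q1 (heat water 74.5→100.0 °C): 296.2 × 4.16 × 25.5 = 31421 J
q2 (vaporize at 100 °C): 296.2 × 2261.0 = 669708 J
q3 (heat steam 100.0→113.9 °C): 296.2 × 2.03 × 13.9 = 8358 J
Total: 31421 + 669708 + 8358 = 709487 J = 709 kJ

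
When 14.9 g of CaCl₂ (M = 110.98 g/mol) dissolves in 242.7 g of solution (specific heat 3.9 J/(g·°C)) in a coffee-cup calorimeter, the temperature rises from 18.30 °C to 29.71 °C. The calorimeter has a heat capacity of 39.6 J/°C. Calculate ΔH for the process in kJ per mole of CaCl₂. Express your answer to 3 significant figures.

ΔH = -83.8 kJ/mol

|ΔT| = |29.71 − 18.30| = 11.41 °C
|q_surr| = (242.7 × 3.9 + 39.6) × 11.41 = 986.13 × 11.41 = 11250 J
n(CaCl₂) = 14.9 / 110.98 = 0.1343 mol
Temperature rose, so q_rxn = −|q_surr| = -11.25 kJ
ΔH = q_rxn / n = -83.77 kJ/mol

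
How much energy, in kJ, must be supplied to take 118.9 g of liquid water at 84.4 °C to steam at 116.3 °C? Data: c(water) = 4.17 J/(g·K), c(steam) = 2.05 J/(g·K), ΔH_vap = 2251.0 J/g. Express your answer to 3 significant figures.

q = 279 kJ

q1 (heat water 84.4→100.0 °C): 118.9 × 4.17 × 15.6 = 7735 J
q2 (vaporize at 100 °C): 118.9 × 2251.0 = 267644 J
q3 (heat steam 100.0→116.3 °C): 118.9 × 2.05 × 16.3 = 3973 J
Total: 7735 + 267644 + 3973 = 279352 J = 279 kJ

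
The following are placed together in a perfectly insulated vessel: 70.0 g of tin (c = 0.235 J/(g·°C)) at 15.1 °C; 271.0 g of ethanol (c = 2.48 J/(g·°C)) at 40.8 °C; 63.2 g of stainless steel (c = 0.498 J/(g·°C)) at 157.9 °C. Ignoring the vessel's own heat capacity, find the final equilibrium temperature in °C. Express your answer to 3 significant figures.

Σ mᵢcᵢ(T − Tᵢ) = 0  ⇒  T = Σ mᵢcᵢTᵢ / Σ mᵢcᵢ
Σ mᵢcᵢ = 70.0×0.235 + 271.0×2.48 + 63.2×0.498 = 720.0036
Σ mᵢcᵢTᵢ = 16.45×15.1 + 672.08×40.8 + 31.4736×157.9 = 32639
T = 32639 / 720.0036 = 45.33 °C

T_f = 45.3 °C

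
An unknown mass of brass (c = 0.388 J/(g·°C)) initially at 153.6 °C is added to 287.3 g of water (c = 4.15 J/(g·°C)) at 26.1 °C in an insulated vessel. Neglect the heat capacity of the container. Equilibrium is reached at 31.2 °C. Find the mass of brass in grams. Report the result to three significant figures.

m = 128 g

q_gained = (287.3 × 4.15) × (31.2 − 26.1) = 6081 J
q_lost = m × 0.388 × (153.6 − 31.2) = 47.4912 m
m = 6081 / 47.4912 = 128 g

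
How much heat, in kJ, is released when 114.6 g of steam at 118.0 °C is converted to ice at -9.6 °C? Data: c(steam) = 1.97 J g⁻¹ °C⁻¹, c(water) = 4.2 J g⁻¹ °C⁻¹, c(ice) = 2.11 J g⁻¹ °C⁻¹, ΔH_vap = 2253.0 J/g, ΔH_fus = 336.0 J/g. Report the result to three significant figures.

q = 351 kJ

q1 (cool steam 118.0→100 °C): 114.6 × 1.97 × 18.0 = 4064 J
q2 (condense at 100 °C): 114.6 × 2253.0 = 258194 J
q3 (cool water 100→0 °C): 114.6 × 4.2 × 100.0 = 48132 J
q4 (freeze at 0 °C): 114.6 × 336.0 = 38506 J
q5 (cool ice 0→-9.6 °C): 114.6 × 2.11 × 9.6 = 2321 J
Total: 4064 + 258194 + 48132 + 38506 + 2321 = 351217 J = 351 kJ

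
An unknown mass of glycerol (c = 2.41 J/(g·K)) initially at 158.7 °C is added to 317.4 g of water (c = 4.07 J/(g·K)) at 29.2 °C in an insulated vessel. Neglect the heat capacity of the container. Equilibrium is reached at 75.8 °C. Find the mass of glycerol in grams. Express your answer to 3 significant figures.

q_gained = (317.4 × 4.07) × (75.8 − 29.2) = 60200 J
q_lost = m × 2.41 × (158.7 − 75.8) = 199.789 m
m = 60200 / 199.789 = 301 g

m = 301 g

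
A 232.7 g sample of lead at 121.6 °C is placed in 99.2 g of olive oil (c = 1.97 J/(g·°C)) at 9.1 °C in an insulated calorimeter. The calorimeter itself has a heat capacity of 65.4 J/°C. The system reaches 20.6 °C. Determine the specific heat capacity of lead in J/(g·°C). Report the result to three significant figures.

c = 0.128 J/(g·°C)

q_gained = (99.2 × 1.97 + 65.4) × (20.6 − 9.1) = 2999 J
q_lost = 232.7 × c × (121.6 − 20.6) = 23502.7 c
Set equal: c = 2999 / 23502.7 = 0.128 J/(g·°C)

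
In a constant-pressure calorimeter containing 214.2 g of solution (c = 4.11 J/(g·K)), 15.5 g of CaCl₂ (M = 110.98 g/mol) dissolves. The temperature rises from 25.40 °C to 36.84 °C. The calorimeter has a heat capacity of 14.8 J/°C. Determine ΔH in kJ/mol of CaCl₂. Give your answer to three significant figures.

|ΔT| = |36.84 − 25.40| = 11.44 °C
|q_surr| = (214.2 × 4.11 + 14.8) × 11.44 = 895.162 × 11.44 = 10240 J
n(CaCl₂) = 15.5 / 110.98 = 0.1397 mol
Temperature rose, so q_rxn = −|q_surr| = -10.24 kJ
ΔH = q_rxn / n = -73.30 kJ/mol

ΔH = -73.3 kJ/mol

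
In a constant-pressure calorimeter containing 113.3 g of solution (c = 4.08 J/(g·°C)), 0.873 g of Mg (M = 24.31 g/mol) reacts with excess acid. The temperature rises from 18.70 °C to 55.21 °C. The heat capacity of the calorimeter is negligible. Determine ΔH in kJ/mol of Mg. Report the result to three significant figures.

ΔH = -470 kJ/mol

|ΔT| = |55.21 − 18.70| = 36.51 °C
|q_surr| = (113.3 × 4.08) × 36.51 = 462.264 × 36.51 = 16880 J
n(Mg) = 0.873 / 24.31 = 0.03591 mol
Temperature rose, so q_rxn = −|q_surr| = -16.88 kJ
ΔH = q_rxn / n = -470.1 kJ/mol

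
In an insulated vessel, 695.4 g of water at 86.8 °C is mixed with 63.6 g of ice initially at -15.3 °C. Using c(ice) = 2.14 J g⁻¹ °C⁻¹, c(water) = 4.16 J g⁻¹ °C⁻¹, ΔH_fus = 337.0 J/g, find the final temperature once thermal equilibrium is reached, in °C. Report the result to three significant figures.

T_f = 72.1 °C

Heat to bring ice to 0 °C and melt it: q₁ = 63.6×2.14×15.3 + 63.6×337.0 = 23516 J
Heat the water can supply cooling to 0 °C: 695.4×4.16×86.8 = 251101 J > q₁, so all ice melts.
Energy balance: 695.4×4.16×(86.8 − T) = 23516 + 63.6×4.16×(T − 0)
2892.864(86.8 − T) = 23516 + 264.576 T
251101 − 23516 = 3157.440 T
T = 227585 / 3157.440 = 72.08 °C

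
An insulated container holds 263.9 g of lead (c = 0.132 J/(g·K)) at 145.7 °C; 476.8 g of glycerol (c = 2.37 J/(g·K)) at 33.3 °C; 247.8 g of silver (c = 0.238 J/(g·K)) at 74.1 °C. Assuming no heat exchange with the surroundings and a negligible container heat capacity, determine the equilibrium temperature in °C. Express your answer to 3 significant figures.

T_f = 38.5 °C

Σ mᵢcᵢ(T − Tᵢ) = 0  ⇒  T = Σ mᵢcᵢTᵢ / Σ mᵢcᵢ
Σ mᵢcᵢ = 263.9×0.132 + 476.8×2.37 + 247.8×0.238 = 1223.8272
Σ mᵢcᵢTᵢ = 34.8348×145.7 + 1130.016×33.3 + 58.9764×74.1 = 47075
T = 47075 / 1223.8272 = 38.47 °C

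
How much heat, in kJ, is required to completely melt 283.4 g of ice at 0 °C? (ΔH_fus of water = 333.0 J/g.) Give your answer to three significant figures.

q = m × ΔH_fus = 283.4 × 333.0 = 94370 J = 94.4 kJ

q = 94.4 kJ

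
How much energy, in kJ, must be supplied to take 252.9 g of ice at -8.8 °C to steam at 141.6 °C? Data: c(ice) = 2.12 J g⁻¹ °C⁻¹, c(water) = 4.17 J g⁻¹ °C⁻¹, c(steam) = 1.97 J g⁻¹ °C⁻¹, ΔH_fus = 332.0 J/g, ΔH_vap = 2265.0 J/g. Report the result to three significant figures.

q = 788 kJ

q1 (heat ice -8.8→0.0 °C): 252.9 × 2.12 × 8.8 = 4718 J
q2 (melt at 0 °C): 252.9 × 332.0 = 83963 J
q3 (heat water 0.0→100.0 °C): 252.9 × 4.17 × 100.0 = 105459 J
q4 (vaporize at 100 °C): 252.9 × 2265.0 = 572819 J
q5 (heat steam 100.0→141.6 °C): 252.9 × 1.97 × 41.6 = 20726 J
Total: 4718 + 83963 + 105459 + 572819 + 20726 = 787685 J = 788 kJ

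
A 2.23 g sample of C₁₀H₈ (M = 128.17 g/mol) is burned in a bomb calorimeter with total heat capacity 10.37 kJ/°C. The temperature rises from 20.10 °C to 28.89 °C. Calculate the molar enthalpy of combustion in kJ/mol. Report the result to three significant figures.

ΔT = 28.89 − 20.10 = 8.79 °C
q_cal = C_cal × ΔT = 10.37 × 8.79 = 91.1523 kJ
n = 2.23 / 128.17 = 0.01740 mol
q_rxn = −q_cal = -91.1523 kJ
ΔH = -91.1523 / 0.01740 = -5239 kJ/mol

ΔH = -5240 kJ/mol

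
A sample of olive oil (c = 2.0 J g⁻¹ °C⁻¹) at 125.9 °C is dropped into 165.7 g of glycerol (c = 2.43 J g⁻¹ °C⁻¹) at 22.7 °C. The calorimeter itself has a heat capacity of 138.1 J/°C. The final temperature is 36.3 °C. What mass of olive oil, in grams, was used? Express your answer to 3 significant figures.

m = 41.0 g

q_gained = (165.7 × 2.43 + 138.1) × (36.3 − 22.7) = 7354 J
q_lost = m × 2.0 × (125.9 − 36.3) = 179.2 m
m = 7354 / 179.2 = 41.0 g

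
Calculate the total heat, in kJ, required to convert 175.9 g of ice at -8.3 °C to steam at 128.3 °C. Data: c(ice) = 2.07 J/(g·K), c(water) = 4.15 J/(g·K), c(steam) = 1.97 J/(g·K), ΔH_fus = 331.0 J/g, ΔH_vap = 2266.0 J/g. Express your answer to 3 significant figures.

q1 (heat ice -8.3→0.0 °C): 175.9 × 2.07 × 8.3 = 3022 J
q2 (melt at 0 °C): 175.9 × 331.0 = 58223 J
q3 (heat water 0.0→100.0 °C): 175.9 × 4.15 × 100.0 = 72999 J
q4 (vaporize at 100 °C): 175.9 × 2266.0 = 398589 J
q5 (heat steam 100.0→128.3 °C): 175.9 × 1.97 × 28.3 = 9807 J
Total: 3022 + 58223 + 72999 + 398589 + 9807 = 542640 J = 543 kJ

q = 543 kJ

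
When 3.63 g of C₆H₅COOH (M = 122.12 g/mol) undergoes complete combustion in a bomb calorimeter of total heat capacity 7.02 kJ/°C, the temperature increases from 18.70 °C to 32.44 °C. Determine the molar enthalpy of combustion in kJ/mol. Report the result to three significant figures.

ΔH = -3240 kJ/mol

ΔT = 32.44 − 18.70 = 13.74 °C
q_cal = C_cal × ΔT = 7.02 × 13.74 = 96.4548 kJ
n = 3.63 / 122.12 = 0.029725 mol
q_rxn = −q_cal = -96.4548 kJ
ΔH = -96.4548 / 0.029725 = -3244.9 kJ/mol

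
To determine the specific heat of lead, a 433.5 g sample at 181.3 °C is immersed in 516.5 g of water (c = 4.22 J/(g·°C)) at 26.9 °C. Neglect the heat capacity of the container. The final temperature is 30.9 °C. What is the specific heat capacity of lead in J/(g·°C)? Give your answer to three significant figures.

q_gained = (516.5 × 4.22) × (30.9 − 26.9) = 8719 J
q_lost = 433.5 × c × (181.3 − 30.9) = 65198.4 c
Set equal: c = 8719 / 65198.4 = 0.134 J/(g·°C)

c = 0.134 J/(g·°C)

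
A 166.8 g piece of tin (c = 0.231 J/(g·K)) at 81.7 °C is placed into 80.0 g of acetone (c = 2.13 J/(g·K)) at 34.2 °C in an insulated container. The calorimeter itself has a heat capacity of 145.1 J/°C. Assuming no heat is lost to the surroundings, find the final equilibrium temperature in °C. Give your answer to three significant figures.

T_f = 39.4 °C

Heat lost by tin = heat gained by acetone + calorimeter.
(166.8)(0.231)(81.7 − T) = [(80.0)(2.13) + 145.1](T − 34.2)
38.5308 (81.7 − T) = 315.5 (T − 34.2)
3148.0 − 38.5308 T = 315.5 T − 10790
13938.0 = 354.0308 T
T = 39.37 °C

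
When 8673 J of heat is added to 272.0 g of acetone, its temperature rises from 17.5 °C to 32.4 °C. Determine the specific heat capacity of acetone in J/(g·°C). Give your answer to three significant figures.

c = 2.14 J/(g·°C)

c = q / (m ΔT) = 8673 / (272.0 × 14.9)
c = 8673 / 4052.8 = 2.14 J/(g·°C)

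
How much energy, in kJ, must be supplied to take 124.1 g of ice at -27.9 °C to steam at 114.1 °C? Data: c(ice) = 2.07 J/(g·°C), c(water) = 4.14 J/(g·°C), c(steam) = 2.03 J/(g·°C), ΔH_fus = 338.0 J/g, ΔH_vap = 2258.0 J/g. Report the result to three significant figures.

q = 384 kJ

q1 (heat ice -27.9→0.0 °C): 124.1 × 2.07 × 27.9 = 7167 J
q2 (melt at 0 °C): 124.1 × 338.0 = 41946 J
q3 (heat water 0.0→100.0 °C): 124.1 × 4.14 × 100.0 = 51377 J
q4 (vaporize at 100 °C): 124.1 × 2258.0 = 280218 J
q5 (heat steam 100.0→114.1 °C): 124.1 × 2.03 × 14.1 = 3552 J
Total: 7167 + 41946 + 51377 + 280218 + 3552 = 384260 J = 384 kJ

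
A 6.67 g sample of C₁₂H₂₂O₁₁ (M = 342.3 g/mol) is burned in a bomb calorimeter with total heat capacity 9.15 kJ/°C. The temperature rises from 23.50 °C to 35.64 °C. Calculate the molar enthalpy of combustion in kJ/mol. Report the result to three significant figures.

ΔH = -5700 kJ/mol

ΔT = 35.64 − 23.50 = 12.14 °C
q_cal = C_cal × ΔT = 9.15 × 12.14 = 111.081 kJ
n = 6.67 / 342.3 = 0.01949 mol
q_rxn = −q_cal = -111.081 kJ
ΔH = -111.081 / 0.01949 = -5699 kJ/mol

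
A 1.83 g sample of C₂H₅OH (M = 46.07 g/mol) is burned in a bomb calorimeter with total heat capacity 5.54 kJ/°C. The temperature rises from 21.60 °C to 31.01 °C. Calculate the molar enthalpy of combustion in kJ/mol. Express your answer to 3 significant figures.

ΔT = 31.01 − 21.60 = 9.41 °C
q_cal = C_cal × ΔT = 5.54 × 9.41 = 52.1314 kJ
n = 1.83 / 46.07 = 0.03972 mol
q_rxn = −q_cal = -52.1314 kJ
ΔH = -52.1314 / 0.03972 = -1312 kJ/mol

ΔH = -1310 kJ/mol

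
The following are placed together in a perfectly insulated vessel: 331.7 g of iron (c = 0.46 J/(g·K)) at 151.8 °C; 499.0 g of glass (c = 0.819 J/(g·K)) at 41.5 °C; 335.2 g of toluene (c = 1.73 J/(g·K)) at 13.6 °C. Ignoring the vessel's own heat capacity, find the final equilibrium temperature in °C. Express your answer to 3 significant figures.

T_f = 42.1 °C

Σ mᵢcᵢ(T − Tᵢ) = 0  ⇒  T = Σ mᵢcᵢTᵢ / Σ mᵢcᵢ
Σ mᵢcᵢ = 331.7×0.46 + 499.0×0.819 + 335.2×1.73 = 1141.159
Σ mᵢcᵢTᵢ = 152.582×151.8 + 408.681×41.5 + 579.896×13.6 = 48009
T = 48009 / 1141.159 = 42.07 °C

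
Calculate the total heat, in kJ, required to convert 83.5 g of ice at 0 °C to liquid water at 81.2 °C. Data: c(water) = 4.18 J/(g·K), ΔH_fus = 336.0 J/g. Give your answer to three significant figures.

q1 (melt at 0 °C): 83.5 × 336.0 = 28056 J
q2 (heat water 0.0→81.2 °C): 83.5 × 4.18 × 81.2 = 28341 J
Total: 28056 + 28341 = 56397 J = 56.4 kJ

q = 56.4 kJ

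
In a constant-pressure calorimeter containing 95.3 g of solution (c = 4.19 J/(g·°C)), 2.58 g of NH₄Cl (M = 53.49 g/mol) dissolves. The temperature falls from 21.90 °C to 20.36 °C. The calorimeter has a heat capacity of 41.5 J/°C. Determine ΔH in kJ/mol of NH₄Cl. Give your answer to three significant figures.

|ΔT| = |20.36 − 21.90| = 1.54 °C
|q_surr| = (95.3 × 4.19 + 41.5) × 1.54 = 440.807 × 1.54 = 678.8 J
n(NH₄Cl) = 2.58 / 53.49 = 0.04823 mol
Temperature fell, so q_rxn = +|q_surr| = 0.6788 kJ
ΔH = q_rxn / n = 14.07 kJ/mol

ΔH = 14.1 kJ/mol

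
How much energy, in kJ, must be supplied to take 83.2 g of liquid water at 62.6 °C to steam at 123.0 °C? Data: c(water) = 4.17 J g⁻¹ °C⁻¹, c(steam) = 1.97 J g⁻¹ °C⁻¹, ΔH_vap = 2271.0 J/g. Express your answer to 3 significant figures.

q = 206 kJ

q1 (heat water 62.6→100.0 °C): 83.2 × 4.17 × 37.4 = 12976 J
q2 (vaporize at 100 °C): 83.2 × 2271.0 = 188947 J
q3 (heat steam 100.0→123.0 °C): 83.2 × 1.97 × 23.0 = 3770 J
Total: 12976 + 188947 + 3770 = 205693 J = 206 kJ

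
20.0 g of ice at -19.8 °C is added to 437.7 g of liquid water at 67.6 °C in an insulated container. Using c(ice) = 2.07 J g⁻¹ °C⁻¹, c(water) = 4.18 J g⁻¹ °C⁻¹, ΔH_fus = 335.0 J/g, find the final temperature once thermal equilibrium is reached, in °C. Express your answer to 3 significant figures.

T_f = 60.7 °C

Heat to bring ice to 0 °C and melt it: q₁ = 20.0×2.07×19.8 + 20.0×335.0 = 7519.7 J
Heat the water can supply cooling to 0 °C: 437.7×4.18×67.6 = 123680 J > q₁, so all ice melts.
Energy balance: 437.7×4.18×(67.6 − T) = 7519.7 + 20.0×4.18×(T − 0)
1829.586(67.6 − T) = 7519.7 + 83.6 T
123680 − 7519.7 = 1913.186 T
T = 116160.3 / 1913.186 = 60.72 °C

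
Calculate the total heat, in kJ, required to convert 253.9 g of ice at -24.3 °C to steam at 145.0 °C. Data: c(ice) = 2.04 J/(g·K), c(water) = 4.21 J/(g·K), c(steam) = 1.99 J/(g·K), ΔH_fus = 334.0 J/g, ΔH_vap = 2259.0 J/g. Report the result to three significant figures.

q = 801 kJ

q1 (heat ice -24.3→0.0 °C): 253.9 × 2.04 × 24.3 = 12586 J
q2 (melt at 0 °C): 253.9 × 334.0 = 84803 J
q3 (heat water 0.0→100.0 °C): 253.9 × 4.21 × 100.0 = 106892 J
q4 (vaporize at 100 °C): 253.9 × 2259.0 = 573560 J
q5 (heat steam 100.0→145.0 °C): 253.9 × 1.99 × 45.0 = 22737 J
Total: 12586 + 84803 + 106892 + 573560 + 22737 = 800578 J = 801 kJ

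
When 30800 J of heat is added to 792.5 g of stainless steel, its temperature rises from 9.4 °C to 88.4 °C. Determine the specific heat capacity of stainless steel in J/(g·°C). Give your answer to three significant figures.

c = 0.492 J/(g·°C)

c = q / (m ΔT) = 30800 / (792.5 × 79.0)
c = 30800 / 62607.5 = 0.492 J/(g·°C)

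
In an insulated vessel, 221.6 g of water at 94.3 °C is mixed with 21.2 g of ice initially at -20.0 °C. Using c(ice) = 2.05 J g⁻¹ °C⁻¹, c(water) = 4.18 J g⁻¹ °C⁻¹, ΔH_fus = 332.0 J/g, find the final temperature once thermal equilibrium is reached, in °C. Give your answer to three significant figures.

T_f = 78.3 °C

Heat to bring ice to 0 °C and melt it: q₁ = 21.2×2.05×20.0 + 21.2×332.0 = 7907.6 J
Heat the water can supply cooling to 0 °C: 221.6×4.18×94.3 = 87349.0 J > q₁, so all ice melts.
Energy balance: 221.6×4.18×(94.3 − T) = 7907.6 + 21.2×4.18×(T − 0)
926.288(94.3 − T) = 7907.6 + 88.616 T
87349.0 − 7907.6 = 1014.904 T
T = 79441.4 / 1014.904 = 78.27 °C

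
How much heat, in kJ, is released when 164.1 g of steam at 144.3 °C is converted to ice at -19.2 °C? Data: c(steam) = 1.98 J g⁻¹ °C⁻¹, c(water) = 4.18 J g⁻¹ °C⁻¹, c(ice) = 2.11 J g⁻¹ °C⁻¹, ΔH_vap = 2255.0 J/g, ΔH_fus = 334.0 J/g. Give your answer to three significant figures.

q1 (cool steam 144.3→100 °C): 164.1 × 1.98 × 44.3 = 14394 J
q2 (condense at 100 °C): 164.1 × 2255.0 = 370046 J
q3 (cool water 100→0 °C): 164.1 × 4.18 × 100.0 = 68594 J
q4 (freeze at 0 °C): 164.1 × 334.0 = 54809 J
q5 (cool ice 0→-19.2 °C): 164.1 × 2.11 × 19.2 = 6648 J
Total: 14394 + 370046 + 68594 + 54809 + 6648 = 514491 J = 514 kJ

q = 514 kJ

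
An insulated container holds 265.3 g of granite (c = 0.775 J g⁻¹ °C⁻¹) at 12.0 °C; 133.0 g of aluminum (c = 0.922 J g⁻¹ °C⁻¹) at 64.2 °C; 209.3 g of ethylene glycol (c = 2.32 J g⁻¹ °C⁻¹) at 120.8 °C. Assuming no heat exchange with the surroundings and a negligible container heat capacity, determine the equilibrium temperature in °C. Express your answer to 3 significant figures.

Σ mᵢcᵢ(T − Tᵢ) = 0  ⇒  T = Σ mᵢcᵢTᵢ / Σ mᵢcᵢ
Σ mᵢcᵢ = 265.3×0.775 + 133.0×0.922 + 209.3×2.32 = 813.8095
Σ mᵢcᵢTᵢ = 205.6075×12.0 + 122.626×64.2 + 485.576×120.8 = 68997
T = 68997 / 813.8095 = 84.78 °C

T_f = 84.8 °C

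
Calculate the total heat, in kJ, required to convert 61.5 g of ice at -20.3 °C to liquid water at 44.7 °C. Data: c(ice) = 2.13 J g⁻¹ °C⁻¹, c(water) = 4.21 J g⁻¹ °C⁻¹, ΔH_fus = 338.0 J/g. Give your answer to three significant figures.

q1 (heat ice -20.3→0.0 °C): 61.5 × 2.13 × 20.3 = 2659 J
q2 (melt at 0 °C): 61.5 × 338.0 = 20787 J
q3 (heat water 0.0→44.7 °C): 61.5 × 4.21 × 44.7 = 11574 J
Total: 2659 + 20787 + 11574 = 35020 J = 35.0 kJ

q = 35.0 kJ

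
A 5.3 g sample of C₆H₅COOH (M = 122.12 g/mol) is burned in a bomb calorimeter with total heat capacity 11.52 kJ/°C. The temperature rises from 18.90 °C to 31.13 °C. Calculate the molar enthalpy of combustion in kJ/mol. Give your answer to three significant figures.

ΔT = 31.13 − 18.90 = 12.23 °C
q_cal = C_cal × ΔT = 11.52 × 12.23 = 140.8896 kJ
n = 5.3 / 122.12 = 0.04340 mol
q_rxn = −q_cal = -140.8896 kJ
ΔH = -140.8896 / 0.04340 = -3246 kJ/mol

ΔH = -3250 kJ/mol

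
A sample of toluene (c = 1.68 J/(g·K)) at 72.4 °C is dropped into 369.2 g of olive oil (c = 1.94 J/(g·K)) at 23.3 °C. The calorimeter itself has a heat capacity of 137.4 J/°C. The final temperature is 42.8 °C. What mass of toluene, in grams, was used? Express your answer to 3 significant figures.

m = 335 g

q_gained = (369.2 × 1.94 + 137.4) × (42.8 − 23.3) = 16650 J
q_lost = m × 1.68 × (72.4 − 42.8) = 49.728 m
m = 16650 / 49.728 = 335 g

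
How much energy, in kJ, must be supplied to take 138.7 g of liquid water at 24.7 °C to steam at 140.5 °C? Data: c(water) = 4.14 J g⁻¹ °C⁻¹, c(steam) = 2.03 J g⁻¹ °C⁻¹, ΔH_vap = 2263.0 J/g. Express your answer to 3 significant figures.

q1 (heat water 24.7→100.0 °C): 138.7 × 4.14 × 75.3 = 43239 J
q2 (vaporize at 100 °C): 138.7 × 2263.0 = 313878 J
q3 (heat steam 100.0→140.5 °C): 138.7 × 2.03 × 40.5 = 11403 J
Total: 43239 + 313878 + 11403 = 368520 J = 369 kJ

q = 369 kJ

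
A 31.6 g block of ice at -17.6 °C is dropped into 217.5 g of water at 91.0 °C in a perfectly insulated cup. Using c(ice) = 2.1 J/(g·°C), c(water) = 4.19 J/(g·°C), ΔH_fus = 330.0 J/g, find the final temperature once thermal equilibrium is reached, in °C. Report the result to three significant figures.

T_f = 68.3 °C

Heat to bring ice to 0 °C and melt it: q₁ = 31.6×2.1×17.6 + 31.6×330.0 = 11596 J
Heat the water can supply cooling to 0 °C: 217.5×4.19×91.0 = 82930.6 J > q₁, so all ice melts.
Energy balance: 217.5×4.19×(91.0 − T) = 11596 + 31.6×4.19×(T − 0)
911.325(91.0 − T) = 11596 + 132.404 T
82930.6 − 11596 = 1043.729 T
T = 71334.6 / 1043.729 = 68.346 °C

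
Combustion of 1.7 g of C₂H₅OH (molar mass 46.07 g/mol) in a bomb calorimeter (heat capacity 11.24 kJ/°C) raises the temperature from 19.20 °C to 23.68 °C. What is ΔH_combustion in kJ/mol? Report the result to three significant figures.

ΔH = -1360 kJ/mol

ΔT = 23.68 − 19.20 = 4.48 °C
q_cal = C_cal × ΔT = 11.24 × 4.48 = 50.3552 kJ
n = 1.7 / 46.07 = 0.03690 mol
q_rxn = −q_cal = -50.3552 kJ
ΔH = -50.3552 / 0.03690 = -1364.6 kJ/mol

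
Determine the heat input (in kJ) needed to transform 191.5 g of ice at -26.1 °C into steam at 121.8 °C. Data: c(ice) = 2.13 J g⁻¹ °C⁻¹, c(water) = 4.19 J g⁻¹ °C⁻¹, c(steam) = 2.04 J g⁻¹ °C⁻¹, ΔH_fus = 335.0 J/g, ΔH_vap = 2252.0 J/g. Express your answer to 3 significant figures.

q = 595 kJ

q1 (heat ice -26.1→0.0 °C): 191.5 × 2.13 × 26.1 = 10646 J
q2 (melt at 0 °C): 191.5 × 335.0 = 64153 J
q3 (heat water 0.0→100.0 °C): 191.5 × 4.19 × 100.0 = 80239 J
q4 (vaporize at 100 °C): 191.5 × 2252.0 = 431258 J
q5 (heat steam 100.0→121.8 °C): 191.5 × 2.04 × 21.8 = 8516 J
Total: 10646 + 64153 + 80239 + 431258 + 8516 = 594812 J = 595 kJ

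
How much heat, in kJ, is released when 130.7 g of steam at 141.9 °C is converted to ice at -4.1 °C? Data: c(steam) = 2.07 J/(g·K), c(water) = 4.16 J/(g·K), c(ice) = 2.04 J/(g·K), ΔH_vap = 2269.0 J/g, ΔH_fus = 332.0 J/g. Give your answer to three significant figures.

q = 407 kJ

q1 (cool steam 141.9→100 °C): 130.7 × 2.07 × 41.9 = 11336 J
q2 (condense at 100 °C): 130.7 × 2269.0 = 296558 J
q3 (cool water 100→0 °C): 130.7 × 4.16 × 100.0 = 54371 J
q4 (freeze at 0 °C): 130.7 × 332.0 = 43392 J
q5 (cool ice 0→-4.1 °C): 130.7 × 2.04 × 4.1 = 1093 J
Total: 11336 + 296558 + 54371 + 43392 + 1093 = 406750 J = 407 kJ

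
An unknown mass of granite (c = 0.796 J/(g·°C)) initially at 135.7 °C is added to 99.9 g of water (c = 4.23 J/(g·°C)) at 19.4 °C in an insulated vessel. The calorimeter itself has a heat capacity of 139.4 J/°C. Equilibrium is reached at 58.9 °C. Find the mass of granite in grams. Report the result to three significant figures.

q_gained = (99.9 × 4.23 + 139.4) × (58.9 − 19.4) = 22200 J
q_lost = m × 0.796 × (135.7 − 58.9) = 61.1328 m
m = 22200 / 61.1328 = 363 g

m = 363 g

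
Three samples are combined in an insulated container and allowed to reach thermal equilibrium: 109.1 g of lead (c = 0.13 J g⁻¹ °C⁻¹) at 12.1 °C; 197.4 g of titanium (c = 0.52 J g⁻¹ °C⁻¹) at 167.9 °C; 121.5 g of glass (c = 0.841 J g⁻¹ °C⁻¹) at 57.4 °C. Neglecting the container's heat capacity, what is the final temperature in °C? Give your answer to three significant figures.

Σ mᵢcᵢ(T − Tᵢ) = 0  ⇒  T = Σ mᵢcᵢTᵢ / Σ mᵢcᵢ
Σ mᵢcᵢ = 109.1×0.13 + 197.4×0.52 + 121.5×0.841 = 219.0125
Σ mᵢcᵢTᵢ = 14.183×12.1 + 102.648×167.9 + 102.1815×57.4 = 23271
T = 23271 / 219.0125 = 106.3 °C

T_f = 106 °C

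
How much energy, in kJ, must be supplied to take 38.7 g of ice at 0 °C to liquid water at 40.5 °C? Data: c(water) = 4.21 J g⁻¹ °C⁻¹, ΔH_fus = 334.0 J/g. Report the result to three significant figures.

q1 (melt at 0 °C): 38.7 × 334.0 = 12926 J
q2 (heat water 0.0→40.5 °C): 38.7 × 4.21 × 40.5 = 6599 J
Total: 12926 + 6599 = 19525 J = 19.5 kJ

q = 19.5 kJ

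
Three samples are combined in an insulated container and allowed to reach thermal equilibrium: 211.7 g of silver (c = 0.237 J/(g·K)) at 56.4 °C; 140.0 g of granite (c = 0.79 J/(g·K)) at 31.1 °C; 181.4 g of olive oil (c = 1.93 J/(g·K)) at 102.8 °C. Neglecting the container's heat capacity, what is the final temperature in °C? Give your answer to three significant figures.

T_f = 82.7 °C

Σ mᵢcᵢ(T − Tᵢ) = 0  ⇒  T = Σ mᵢcᵢTᵢ / Σ mᵢcᵢ
Σ mᵢcᵢ = 211.7×0.237 + 140.0×0.79 + 181.4×1.93 = 510.8749
Σ mᵢcᵢTᵢ = 50.1729×56.4 + 110.6×31.1 + 350.102×102.8 = 42260
T = 42260 / 510.8749 = 82.72 °C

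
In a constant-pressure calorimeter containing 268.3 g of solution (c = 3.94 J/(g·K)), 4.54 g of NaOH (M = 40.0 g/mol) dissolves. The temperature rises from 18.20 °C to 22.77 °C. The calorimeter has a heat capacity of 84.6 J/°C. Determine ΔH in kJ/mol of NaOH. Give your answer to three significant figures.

ΔH = -46.0 kJ/mol

|ΔT| = |22.77 − 18.20| = 4.57 °C
|q_surr| = (268.3 × 3.94 + 84.6) × 4.57 = 1141.702 × 4.57 = 5218 J
n(NaOH) = 4.54 / 40.0 = 0.1135 mol
Temperature rose, so q_rxn = −|q_surr| = -5.218 kJ
ΔH = q_rxn / n = -45.97 kJ/mol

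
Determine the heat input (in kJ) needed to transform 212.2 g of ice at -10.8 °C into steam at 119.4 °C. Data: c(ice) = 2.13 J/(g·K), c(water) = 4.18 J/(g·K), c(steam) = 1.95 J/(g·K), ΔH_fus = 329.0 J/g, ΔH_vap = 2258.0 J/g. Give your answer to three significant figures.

q = 651 kJ

q1 (heat ice -10.8→0.0 °C): 212.2 × 2.13 × 10.8 = 4881 J
q2 (melt at 0 °C): 212.2 × 329.0 = 69814 J
q3 (heat water 0.0→100.0 °C): 212.2 × 4.18 × 100.0 = 88700 J
q4 (vaporize at 100 °C): 212.2 × 2258.0 = 479148 J
q5 (heat steam 100.0→119.4 °C): 212.2 × 1.95 × 19.4 = 8028 J
Total: 4881 + 69814 + 88700 + 479148 + 8028 = 650571 J = 651 kJ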